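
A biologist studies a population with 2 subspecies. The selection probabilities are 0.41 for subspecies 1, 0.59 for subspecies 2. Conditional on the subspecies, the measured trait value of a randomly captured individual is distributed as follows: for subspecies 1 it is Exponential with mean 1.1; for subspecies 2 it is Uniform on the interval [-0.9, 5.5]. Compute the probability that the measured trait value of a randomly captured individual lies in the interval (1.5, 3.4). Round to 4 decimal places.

Conditional on each subspecies, P(1.5 < X < 3.4): 1: 0.210269; 2: 0.296875.
By total probability, P(1.5 < X < 3.4) = 0.41·0.210269 + 0.59·0.296875 = 0.261366.

0.2614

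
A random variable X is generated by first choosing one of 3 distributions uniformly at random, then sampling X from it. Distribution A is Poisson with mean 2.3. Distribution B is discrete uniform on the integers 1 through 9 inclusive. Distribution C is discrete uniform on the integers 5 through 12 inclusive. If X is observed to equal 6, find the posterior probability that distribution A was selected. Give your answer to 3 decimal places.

Likelihoods P(X=6 | ·): A: 0.0206138; B: 0.111111; C: 0.125.
Posterior ∝ prior × likelihood. Numerator for A: 0.333333·0.0206138 = 0.00687125.
Normalizing constant: 0.333333·0.0206138 + 0.333333·0.111111 + 0.333333·0.125 = 0.085575.
P(A | observation) = 0.00687125 / 0.085575 = 0.0802951.

0.080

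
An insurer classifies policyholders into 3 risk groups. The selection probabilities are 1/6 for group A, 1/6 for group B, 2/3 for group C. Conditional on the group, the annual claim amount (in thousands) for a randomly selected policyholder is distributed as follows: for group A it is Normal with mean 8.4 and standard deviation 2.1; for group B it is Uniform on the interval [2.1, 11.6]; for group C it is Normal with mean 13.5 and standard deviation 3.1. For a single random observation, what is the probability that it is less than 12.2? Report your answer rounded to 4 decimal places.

0.5525

Conditional on each group, P(X < 12.2): A: 0.964815; B: 1; C: 0.337478.
By total probability, P(X < 12.2) = 0.166667·0.964815 + 0.166667·1 + 0.666667·0.337478 = 0.552455.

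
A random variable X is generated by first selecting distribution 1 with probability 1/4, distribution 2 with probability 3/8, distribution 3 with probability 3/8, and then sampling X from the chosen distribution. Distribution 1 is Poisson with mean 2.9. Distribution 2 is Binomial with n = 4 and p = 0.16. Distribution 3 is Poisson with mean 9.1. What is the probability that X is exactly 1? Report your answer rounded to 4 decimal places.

0.1825

Conditional on each component, P(X = 1): 1: 0.159567; 2: 0.379331; 3: 0.00101616.
By total probability, P(X = 1) = 0.25·0.159567 + 0.375·0.379331 + 0.375·0.00101616 = 0.182522.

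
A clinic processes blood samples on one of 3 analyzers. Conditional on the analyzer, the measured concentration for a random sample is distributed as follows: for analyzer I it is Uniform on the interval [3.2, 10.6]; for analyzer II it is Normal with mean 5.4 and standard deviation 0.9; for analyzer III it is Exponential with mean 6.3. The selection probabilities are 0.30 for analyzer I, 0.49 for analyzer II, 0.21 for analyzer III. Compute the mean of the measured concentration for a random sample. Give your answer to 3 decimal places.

Component means — I: 6.9; II: 5.4; III: 6.3.
E[X] = 0.3·6.9 + 0.49·5.4 + 0.21·6.3 = 6.039.

6.039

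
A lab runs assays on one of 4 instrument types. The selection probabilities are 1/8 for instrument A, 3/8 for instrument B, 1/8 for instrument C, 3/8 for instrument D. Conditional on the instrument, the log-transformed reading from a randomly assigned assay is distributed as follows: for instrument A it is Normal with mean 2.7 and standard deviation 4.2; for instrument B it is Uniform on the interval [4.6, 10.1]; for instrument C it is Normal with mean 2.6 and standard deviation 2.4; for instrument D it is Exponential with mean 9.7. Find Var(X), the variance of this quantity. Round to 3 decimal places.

Per component, A: μ=2.7, E[X²]=24.93; B: μ=7.35, E[X²]=56.5433; C: μ=2.6, E[X²]=12.52; D: μ=9.7, E[X²]=188.18.
E[X] = 0.125·2.7 + 0.375·7.35 + 0.125·2.6 + 0.375·9.7 = 7.05625.
E[X²] = 0.125·24.93 + 0.375·56.5433 + 0.125·12.52 + 0.375·188.18 = 96.4525.
Var(X) = E[X²] − (E[X])² = 96.4525 − 49.7907 = 46.6618.

46.662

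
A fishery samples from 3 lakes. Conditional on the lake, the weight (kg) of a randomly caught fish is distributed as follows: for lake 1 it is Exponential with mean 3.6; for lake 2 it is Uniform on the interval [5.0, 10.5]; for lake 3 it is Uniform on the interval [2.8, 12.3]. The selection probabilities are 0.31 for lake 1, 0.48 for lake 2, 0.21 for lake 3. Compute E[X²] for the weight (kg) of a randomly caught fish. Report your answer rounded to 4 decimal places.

51.6251

For each component E[X²] = Var + (mean)², giving 1: 25.92; 2: 62.5833; 3: 64.5233.
Overall E[X²] = 0.31·25.92 + 0.48·62.5833 + 0.21·64.5233 = 51.6251.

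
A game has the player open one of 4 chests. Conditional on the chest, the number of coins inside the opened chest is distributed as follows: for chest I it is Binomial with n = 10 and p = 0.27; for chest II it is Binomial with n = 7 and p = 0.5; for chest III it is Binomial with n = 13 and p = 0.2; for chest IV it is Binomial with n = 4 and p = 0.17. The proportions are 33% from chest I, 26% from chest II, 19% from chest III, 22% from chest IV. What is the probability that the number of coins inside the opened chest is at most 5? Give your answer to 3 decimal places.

Conditional on each chest, P(X ≤ 5): I: 0.971278; II: 0.9375; III: 0.969965; IV: 1.
By total probability, P(X ≤ 5) = 0.33·0.971278 + 0.26·0.9375 + 0.19·0.969965 + 0.22·1 = 0.968565.

0.969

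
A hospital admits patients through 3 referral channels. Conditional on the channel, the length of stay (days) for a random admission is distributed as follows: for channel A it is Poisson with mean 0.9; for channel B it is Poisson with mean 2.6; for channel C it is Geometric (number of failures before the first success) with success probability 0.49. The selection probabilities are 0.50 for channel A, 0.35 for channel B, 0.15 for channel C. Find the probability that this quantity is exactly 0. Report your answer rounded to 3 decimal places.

Conditional on each channel, P(X = 0): A: 0.40657; B: 0.0742736; C: 0.49.
By total probability, P(X = 0) = 0.5·0.40657 + 0.35·0.0742736 + 0.15·0.49 = 0.302781.

0.303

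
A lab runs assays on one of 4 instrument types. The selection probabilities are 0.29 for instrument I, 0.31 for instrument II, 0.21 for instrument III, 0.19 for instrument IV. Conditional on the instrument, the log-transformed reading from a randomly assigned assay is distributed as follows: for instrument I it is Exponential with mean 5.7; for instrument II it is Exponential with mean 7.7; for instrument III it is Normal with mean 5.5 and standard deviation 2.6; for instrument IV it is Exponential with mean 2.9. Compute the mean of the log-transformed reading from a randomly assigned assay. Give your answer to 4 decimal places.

5.7460

Component means — I: 5.7; II: 7.7; III: 5.5; IV: 2.9.
E[X] = 0.29·5.7 + 0.31·7.7 + 0.21·5.5 + 0.19·2.9 = 5.746.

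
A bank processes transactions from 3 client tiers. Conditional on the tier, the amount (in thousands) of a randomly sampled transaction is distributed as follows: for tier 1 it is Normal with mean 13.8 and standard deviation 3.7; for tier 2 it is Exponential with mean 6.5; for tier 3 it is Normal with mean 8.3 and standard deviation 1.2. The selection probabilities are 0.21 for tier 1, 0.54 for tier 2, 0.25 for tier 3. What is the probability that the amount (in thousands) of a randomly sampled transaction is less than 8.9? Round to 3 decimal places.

0.595

Conditional on each tier, P(X < 8.9): 1: 0.0926977; 2: 0.745697; 3: 0.691462.
By total probability, P(X < 8.9) = 0.21·0.0926977 + 0.54·0.745697 + 0.25·0.691462 = 0.595009.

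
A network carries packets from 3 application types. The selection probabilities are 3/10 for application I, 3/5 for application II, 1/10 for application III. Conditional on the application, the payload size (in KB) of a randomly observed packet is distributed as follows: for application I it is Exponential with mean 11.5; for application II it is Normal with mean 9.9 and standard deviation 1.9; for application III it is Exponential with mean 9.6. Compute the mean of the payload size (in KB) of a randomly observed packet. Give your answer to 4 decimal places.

Component means — I: 11.5; II: 9.9; III: 9.6.
E[X] = 0.3·11.5 + 0.6·9.9 + 0.1·9.6 = 10.35.

10.3500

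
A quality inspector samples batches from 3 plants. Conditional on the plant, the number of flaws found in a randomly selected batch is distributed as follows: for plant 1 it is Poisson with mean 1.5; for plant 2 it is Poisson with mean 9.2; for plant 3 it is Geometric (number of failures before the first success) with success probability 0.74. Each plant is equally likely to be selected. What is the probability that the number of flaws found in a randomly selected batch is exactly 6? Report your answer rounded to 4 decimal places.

0.0296

Conditional on each plant, P(X = 6): 1: 0.00352999; 2: 0.0850913; 3: 0.000228598.
By total probability, P(X = 6) = 0.333333·0.00352999 + 0.333333·0.0850913 + 0.333333·0.000228598 = 0.0296166.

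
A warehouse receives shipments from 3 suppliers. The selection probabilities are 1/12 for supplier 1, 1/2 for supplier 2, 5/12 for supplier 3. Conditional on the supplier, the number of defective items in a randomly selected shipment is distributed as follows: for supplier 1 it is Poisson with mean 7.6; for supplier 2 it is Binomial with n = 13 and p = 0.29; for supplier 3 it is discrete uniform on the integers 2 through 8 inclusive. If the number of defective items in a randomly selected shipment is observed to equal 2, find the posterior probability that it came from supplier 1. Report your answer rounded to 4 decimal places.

0.0088

Likelihoods P(X=2 | ·): 1: 0.014453; 2: 0.151612; 3: 0.142857.
Posterior ∝ prior × likelihood. Numerator for 1: 0.0833333·0.014453 = 0.00120442.
Normalizing constant: 0.0833333·0.014453 + 0.5·0.151612 + 0.416667·0.142857 = 0.136534.
P(1 | observation) = 0.00120442 / 0.136534 = 0.00882139.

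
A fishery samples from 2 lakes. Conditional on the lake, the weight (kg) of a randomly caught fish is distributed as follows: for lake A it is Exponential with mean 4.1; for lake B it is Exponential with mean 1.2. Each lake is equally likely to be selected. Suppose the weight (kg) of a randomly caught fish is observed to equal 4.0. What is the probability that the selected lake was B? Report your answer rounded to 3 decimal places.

Likelihoods f(4.0 | ·): A: 0.0919421; B: 0.0297283.
Posterior ∝ prior × likelihood. Numerator for B: 0.5·0.0297283 = 0.0148642.
Normalizing constant: 0.5·0.0919421 + 0.5·0.0297283 = 0.0608352.
P(B | observation) = 0.0148642 / 0.0608352 = 0.244335.

0.244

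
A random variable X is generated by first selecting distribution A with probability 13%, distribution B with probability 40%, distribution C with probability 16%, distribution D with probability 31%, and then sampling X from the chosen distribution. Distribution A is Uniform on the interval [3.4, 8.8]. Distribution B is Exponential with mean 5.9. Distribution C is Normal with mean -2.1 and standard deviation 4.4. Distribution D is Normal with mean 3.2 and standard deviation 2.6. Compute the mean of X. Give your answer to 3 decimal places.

3.809

Component means — A: 6.1; B: 5.9; C: -2.1; D: 3.2.
E[X] = 0.13·6.1 + 0.4·5.9 + 0.16·-2.1 + 0.31·3.2 = 3.809.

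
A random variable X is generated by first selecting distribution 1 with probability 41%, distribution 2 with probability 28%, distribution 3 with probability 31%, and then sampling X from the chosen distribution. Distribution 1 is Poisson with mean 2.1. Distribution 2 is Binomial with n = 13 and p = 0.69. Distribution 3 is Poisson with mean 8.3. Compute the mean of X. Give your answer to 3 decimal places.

Component means — 1: 2.1; 2: 8.97; 3: 8.3.
E[X] = 0.41·2.1 + 0.28·8.97 + 0.31·8.3 = 5.9456.

5.946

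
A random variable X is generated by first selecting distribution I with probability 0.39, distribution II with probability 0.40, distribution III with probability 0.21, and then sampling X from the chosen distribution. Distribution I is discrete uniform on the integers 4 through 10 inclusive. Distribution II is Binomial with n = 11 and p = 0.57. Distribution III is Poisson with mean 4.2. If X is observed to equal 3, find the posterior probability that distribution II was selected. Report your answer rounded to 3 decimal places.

Likelihoods P(X=3 | ·): I: 0; II: 0.0357155; III: 0.185165.
Posterior ∝ prior × likelihood. Numerator for II: 0.4·0.0357155 = 0.0142862.
Normalizing constant: 0.39·0 + 0.4·0.0357155 + 0.21·0.185165 = 0.0531709.
P(II | observation) = 0.0142862 / 0.0531709 = 0.268684.

0.269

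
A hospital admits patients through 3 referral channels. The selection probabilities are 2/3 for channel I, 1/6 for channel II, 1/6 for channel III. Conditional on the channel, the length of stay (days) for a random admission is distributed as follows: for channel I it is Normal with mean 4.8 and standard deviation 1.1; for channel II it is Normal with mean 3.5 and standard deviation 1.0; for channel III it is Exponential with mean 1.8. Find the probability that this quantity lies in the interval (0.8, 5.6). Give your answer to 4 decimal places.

0.7734

Conditional on each channel, P(0.8 < X < 5.6): I: 0.766332; II: 0.978669; III: 0.596629.
By total probability, P(0.8 < X < 5.6) = 0.666667·0.766332 + 0.166667·0.978669 + 0.166667·0.596629 = 0.773438.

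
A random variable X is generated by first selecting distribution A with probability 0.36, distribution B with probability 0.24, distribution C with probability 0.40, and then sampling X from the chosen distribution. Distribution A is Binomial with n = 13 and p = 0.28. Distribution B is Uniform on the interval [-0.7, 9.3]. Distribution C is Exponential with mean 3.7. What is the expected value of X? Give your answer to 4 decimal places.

3.8224

Component means — A: 3.64; B: 4.3; C: 3.7.
E[X] = 0.36·3.64 + 0.24·4.3 + 0.4·3.7 = 3.8224.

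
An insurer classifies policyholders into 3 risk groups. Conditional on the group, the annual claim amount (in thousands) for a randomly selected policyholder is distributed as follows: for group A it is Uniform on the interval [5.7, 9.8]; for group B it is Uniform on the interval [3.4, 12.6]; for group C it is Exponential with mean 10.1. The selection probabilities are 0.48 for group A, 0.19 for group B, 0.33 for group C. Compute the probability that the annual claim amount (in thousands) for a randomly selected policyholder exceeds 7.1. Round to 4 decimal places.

0.5931

Conditional on each group, P(X > 7.1): A: 0.658537; B: 0.597826; C: 0.495112.
By total probability, P(X > 7.1) = 0.48·0.658537 + 0.19·0.597826 + 0.33·0.495112 = 0.593072.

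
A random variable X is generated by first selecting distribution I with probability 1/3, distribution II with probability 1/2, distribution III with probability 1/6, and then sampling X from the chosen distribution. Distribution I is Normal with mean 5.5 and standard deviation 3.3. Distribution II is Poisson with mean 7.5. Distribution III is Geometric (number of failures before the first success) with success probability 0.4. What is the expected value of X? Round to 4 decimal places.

Component means — I: 5.5; II: 7.5; III: 1.5.
E[X] = 0.333333·5.5 + 0.5·7.5 + 0.166667·1.5 = 5.83333.

5.8333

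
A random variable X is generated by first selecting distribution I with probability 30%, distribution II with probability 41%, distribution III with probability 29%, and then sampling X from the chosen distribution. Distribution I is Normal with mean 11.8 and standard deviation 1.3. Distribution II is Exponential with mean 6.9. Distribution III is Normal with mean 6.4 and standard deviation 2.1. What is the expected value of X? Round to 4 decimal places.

Component means — I: 11.8; II: 6.9; III: 6.4.
E[X] = 0.3·11.8 + 0.41·6.9 + 0.29·6.4 = 8.225.

8.2250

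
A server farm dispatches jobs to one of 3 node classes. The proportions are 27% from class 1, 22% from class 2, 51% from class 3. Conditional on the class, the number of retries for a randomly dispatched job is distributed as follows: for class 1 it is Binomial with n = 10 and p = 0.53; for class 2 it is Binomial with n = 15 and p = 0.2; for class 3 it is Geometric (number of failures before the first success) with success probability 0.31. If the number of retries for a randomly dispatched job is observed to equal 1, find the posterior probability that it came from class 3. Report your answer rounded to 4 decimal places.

Likelihoods P(X=1 | ·): 1: 0.00593139; 2: 0.131941; 3: 0.2139.
Posterior ∝ prior × likelihood. Numerator for 3: 0.51·0.2139 = 0.109089.
Normalizing constant: 0.27·0.00593139 + 0.22·0.131941 + 0.51·0.2139 = 0.139718.
P(3 | observation) = 0.109089 / 0.139718 = 0.780782.

0.7808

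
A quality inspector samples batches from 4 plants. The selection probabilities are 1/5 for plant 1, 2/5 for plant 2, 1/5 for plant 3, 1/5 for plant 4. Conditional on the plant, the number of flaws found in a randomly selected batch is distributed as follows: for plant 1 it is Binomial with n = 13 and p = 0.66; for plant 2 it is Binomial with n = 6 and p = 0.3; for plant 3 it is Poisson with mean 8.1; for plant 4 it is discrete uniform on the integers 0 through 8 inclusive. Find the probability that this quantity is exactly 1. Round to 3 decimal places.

0.144

Conditional on each plant, P(X = 1): 1: 2.04755e-05; 2: 0.302526; 3: 0.00245867; 4: 0.111111.
By total probability, P(X = 1) = 0.2·2.04755e-05 + 0.4·0.302526 + 0.2·0.00245867 + 0.2·0.111111 = 0.143728.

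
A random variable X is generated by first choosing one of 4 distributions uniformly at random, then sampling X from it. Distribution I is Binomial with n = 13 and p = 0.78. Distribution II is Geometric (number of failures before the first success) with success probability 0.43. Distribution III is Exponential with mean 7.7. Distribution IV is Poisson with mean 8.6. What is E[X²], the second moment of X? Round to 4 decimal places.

77.7576

For each component E[X²] = Var + (mean)², giving I: 105.05; II: 4.83991; III: 118.58; IV: 82.56.
Overall E[X²] = 0.25·105.05 + 0.25·4.83991 + 0.25·118.58 + 0.25·82.56 = 77.7576.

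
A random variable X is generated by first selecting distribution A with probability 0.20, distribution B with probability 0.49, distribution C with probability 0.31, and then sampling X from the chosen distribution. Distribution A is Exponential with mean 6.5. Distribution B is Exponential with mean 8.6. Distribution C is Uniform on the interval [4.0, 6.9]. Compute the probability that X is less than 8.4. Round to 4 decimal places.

0.7606

Conditional on each component, P(X < 8.4): A: 0.725364; B: 0.623465; C: 1.
By total probability, P(X < 8.4) = 0.2·0.725364 + 0.49·0.623465 + 0.31·1 = 0.760571.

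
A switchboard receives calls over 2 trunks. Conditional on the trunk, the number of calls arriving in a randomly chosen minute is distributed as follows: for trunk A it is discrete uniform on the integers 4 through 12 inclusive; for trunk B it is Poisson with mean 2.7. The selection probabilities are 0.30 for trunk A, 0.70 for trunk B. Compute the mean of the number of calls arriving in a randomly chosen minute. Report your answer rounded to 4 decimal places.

Component means — A: 8; B: 2.7.
E[X] = 0.3·8 + 0.7·2.7 = 4.29.

4.2900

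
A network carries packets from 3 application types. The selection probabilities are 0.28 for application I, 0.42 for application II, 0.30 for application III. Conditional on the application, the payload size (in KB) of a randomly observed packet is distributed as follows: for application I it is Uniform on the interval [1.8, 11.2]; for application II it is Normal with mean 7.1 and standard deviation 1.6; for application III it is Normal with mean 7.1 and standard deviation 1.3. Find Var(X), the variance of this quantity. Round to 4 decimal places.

3.7165

Per component, I: μ=6.5, E[X²]=49.6133; II: μ=7.1, E[X²]=52.97; III: μ=7.1, E[X²]=52.1.
E[X] = 0.28·6.5 + 0.42·7.1 + 0.3·7.1 = 6.932.
E[X²] = 0.28·49.6133 + 0.42·52.97 + 0.3·52.1 = 51.7691.
Var(X) = E[X²] − (E[X])² = 51.7691 − 48.0526 = 3.71651.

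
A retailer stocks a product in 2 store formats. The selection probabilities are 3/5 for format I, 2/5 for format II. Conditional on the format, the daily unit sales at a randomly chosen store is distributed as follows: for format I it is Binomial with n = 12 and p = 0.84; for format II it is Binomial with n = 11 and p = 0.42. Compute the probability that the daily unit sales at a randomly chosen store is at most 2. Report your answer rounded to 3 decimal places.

0.038

Conditional on each format, P(X ≤ 2): I: 5.30053e-07; II: 0.094465.
By total probability, P(X ≤ 2) = 0.6·5.30053e-07 + 0.4·0.094465 = 0.0377863.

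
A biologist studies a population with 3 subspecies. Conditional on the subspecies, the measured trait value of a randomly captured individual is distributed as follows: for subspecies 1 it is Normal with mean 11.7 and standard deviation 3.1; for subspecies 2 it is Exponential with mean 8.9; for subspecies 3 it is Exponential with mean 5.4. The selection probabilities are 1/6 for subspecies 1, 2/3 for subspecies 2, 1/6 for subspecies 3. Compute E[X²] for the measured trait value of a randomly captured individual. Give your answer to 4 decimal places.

For each component E[X²] = Var + (mean)², giving 1: 146.5; 2: 158.42; 3: 58.32.
Overall E[X²] = 0.166667·146.5 + 0.666667·158.42 + 0.166667·58.32 = 139.75.

139.7500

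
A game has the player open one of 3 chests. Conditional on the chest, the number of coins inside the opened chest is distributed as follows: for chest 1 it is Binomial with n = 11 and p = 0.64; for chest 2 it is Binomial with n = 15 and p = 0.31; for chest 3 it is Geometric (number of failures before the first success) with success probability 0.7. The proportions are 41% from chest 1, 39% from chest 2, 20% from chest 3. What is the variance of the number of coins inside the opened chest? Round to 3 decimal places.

Per component, 1: μ=7.04, E[X²]=52.096; 2: μ=4.65, E[X²]=24.831; 3: μ=0.428571, E[X²]=0.795918.
E[X] = 0.41·7.04 + 0.39·4.65 + 0.2·0.428571 = 4.78561.
E[X²] = 0.41·52.096 + 0.39·24.831 + 0.2·0.795918 = 31.2026.
Var(X) = E[X²] − (E[X])² = 31.2026 − 22.9021 = 8.30053.

8.301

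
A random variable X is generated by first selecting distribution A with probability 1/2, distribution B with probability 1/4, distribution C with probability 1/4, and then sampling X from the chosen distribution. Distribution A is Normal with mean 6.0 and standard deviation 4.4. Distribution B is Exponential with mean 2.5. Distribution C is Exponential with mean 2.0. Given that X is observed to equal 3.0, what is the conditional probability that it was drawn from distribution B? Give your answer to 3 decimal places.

Likelihoods f(3.0 | ·): A: 0.0718639; B: 0.120478; C: 0.111565.
Posterior ∝ prior × likelihood. Numerator for B: 0.25·0.120478 = 0.0301194.
Normalizing constant: 0.5·0.0718639 + 0.25·0.120478 + 0.25·0.111565 = 0.0939426.
P(B | observation) = 0.0301194 / 0.0939426 = 0.320615.

0.321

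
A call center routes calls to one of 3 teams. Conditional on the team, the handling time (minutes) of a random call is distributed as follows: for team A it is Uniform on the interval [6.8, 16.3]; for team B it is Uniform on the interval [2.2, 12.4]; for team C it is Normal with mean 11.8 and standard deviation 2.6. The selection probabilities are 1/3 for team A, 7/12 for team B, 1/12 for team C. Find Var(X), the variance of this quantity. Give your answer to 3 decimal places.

Per component, A: μ=11.55, E[X²]=140.923; B: μ=7.3, E[X²]=61.96; C: μ=11.8, E[X²]=146.
E[X] = 0.333333·11.55 + 0.583333·7.3 + 0.0833333·11.8 = 9.09167.
E[X²] = 0.333333·140.923 + 0.583333·61.96 + 0.0833333·146 = 95.2844.
Var(X) = E[X²] − (E[X])² = 95.2844 − 82.6584 = 12.626.

12.626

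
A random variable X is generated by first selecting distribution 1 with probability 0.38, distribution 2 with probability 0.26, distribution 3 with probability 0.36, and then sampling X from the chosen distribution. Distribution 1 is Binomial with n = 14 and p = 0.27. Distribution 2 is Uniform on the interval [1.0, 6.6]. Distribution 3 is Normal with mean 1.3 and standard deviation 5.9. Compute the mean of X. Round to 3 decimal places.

Component means — 1: 3.78; 2: 3.8; 3: 1.3.
E[X] = 0.38·3.78 + 0.26·3.8 + 0.36·1.3 = 2.8924.

2.892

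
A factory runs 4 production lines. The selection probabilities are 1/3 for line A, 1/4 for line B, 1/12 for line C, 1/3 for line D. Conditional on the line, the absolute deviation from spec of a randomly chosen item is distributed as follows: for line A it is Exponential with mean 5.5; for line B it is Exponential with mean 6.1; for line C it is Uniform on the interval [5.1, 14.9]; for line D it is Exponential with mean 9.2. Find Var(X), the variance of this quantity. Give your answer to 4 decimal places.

Per component, A: μ=5.5, E[X²]=60.5; B: μ=6.1, E[X²]=74.42; C: μ=10, E[X²]=108.003; D: μ=9.2, E[X²]=169.28.
E[X] = 0.333333·5.5 + 0.25·6.1 + 0.0833333·10 + 0.333333·9.2 = 7.25833.
E[X²] = 0.333333·60.5 + 0.25·74.42 + 0.0833333·108.003 + 0.333333·169.28 = 104.199.
Var(X) = E[X²] − (E[X])² = 104.199 − 52.6834 = 51.5152.

51.5152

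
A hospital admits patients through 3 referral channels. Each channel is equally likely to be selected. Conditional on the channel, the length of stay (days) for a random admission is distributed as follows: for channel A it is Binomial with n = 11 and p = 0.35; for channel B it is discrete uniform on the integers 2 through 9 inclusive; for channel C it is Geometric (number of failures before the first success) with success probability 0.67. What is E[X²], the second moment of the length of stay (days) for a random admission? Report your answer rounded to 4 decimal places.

17.9342

For each component E[X²] = Var + (mean)², giving A: 17.325; B: 35.5; C: 0.977723.
Overall E[X²] = 0.333333·17.325 + 0.333333·35.5 + 0.333333·0.977723 = 17.9342.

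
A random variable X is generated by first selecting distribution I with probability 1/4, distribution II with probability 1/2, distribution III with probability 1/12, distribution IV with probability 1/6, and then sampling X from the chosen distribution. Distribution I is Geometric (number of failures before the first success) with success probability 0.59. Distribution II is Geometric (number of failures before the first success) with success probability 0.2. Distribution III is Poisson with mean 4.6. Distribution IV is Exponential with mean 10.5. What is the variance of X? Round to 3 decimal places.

Per component, I: μ=0.694915, E[X²]=1.66073; II: μ=4, E[X²]=36; III: μ=4.6, E[X²]=25.76; IV: μ=10.5, E[X²]=220.5.
E[X] = 0.25·0.694915 + 0.5·4 + 0.0833333·4.6 + 0.166667·10.5 = 4.30706.
E[X²] = 0.25·1.66073 + 0.5·36 + 0.0833333·25.76 + 0.166667·220.5 = 57.3118.
Var(X) = E[X²] − (E[X])² = 57.3118 − 18.5508 = 38.7611.

38.761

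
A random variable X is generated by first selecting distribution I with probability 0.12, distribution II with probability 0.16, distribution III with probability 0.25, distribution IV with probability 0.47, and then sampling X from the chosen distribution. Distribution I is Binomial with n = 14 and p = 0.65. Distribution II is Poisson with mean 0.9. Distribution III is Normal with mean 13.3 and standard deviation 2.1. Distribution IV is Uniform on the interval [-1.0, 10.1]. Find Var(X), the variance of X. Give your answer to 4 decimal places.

Per component, I: μ=9.1, E[X²]=85.995; II: μ=0.9, E[X²]=1.71; III: μ=13.3, E[X²]=181.3; IV: μ=4.55, E[X²]=30.97.
E[X] = 0.12·9.1 + 0.16·0.9 + 0.25·13.3 + 0.47·4.55 = 6.6995.
E[X²] = 0.12·85.995 + 0.16·1.71 + 0.25·181.3 + 0.47·30.97 = 70.4739.
Var(X) = E[X²] − (E[X])² = 70.4739 − 44.8833 = 25.5906.

25.5906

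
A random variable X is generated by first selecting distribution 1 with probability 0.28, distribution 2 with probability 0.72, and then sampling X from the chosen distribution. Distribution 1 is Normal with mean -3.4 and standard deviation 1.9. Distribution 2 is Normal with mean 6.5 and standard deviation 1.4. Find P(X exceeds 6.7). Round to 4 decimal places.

0.3191

Conditional on each component, P(X > 6.7): 1: 5.30979e-08; 2: 0.443202.
By total probability, P(X > 6.7) = 0.28·5.30979e-08 + 0.72·0.443202 = 0.319105.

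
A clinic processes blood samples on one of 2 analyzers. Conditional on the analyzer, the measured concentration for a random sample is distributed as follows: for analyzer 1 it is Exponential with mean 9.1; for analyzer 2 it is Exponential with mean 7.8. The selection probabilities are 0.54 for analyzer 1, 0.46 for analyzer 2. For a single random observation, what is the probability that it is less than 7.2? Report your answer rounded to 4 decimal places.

0.5725

Conditional on each analyzer, P(X < 7.2): 1: 0.546703; 2: 0.602705.
By total probability, P(X < 7.2) = 0.54·0.546703 + 0.46·0.602705 = 0.572464.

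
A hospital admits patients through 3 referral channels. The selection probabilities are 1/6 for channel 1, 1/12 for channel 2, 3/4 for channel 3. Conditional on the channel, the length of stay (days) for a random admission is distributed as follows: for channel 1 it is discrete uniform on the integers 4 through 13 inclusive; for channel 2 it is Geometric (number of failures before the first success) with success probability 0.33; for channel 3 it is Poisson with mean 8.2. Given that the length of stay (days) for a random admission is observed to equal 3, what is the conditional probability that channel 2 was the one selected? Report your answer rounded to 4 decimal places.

Likelihoods P(X=3 | ·): 1: 0; 2: 0.0992518; 3: 0.0252392.
Posterior ∝ prior × likelihood. Numerator for 2: 0.0833333·0.0992518 = 0.00827098.
Normalizing constant: 0.166667·0 + 0.0833333·0.0992518 + 0.75·0.0252392 = 0.0272004.
P(2 | observation) = 0.00827098 / 0.0272004 = 0.304076.

0.3041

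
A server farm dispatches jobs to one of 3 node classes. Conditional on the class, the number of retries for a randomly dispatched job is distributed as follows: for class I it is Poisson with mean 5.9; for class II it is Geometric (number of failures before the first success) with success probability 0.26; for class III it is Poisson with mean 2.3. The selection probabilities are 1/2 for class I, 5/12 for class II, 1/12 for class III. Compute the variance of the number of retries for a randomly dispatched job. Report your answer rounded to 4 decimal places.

10.1961

Per component, I: μ=5.9, E[X²]=40.71; II: μ=2.84615, E[X²]=19.0473; III: μ=2.3, E[X²]=7.59.
E[X] = 0.5·5.9 + 0.416667·2.84615 + 0.0833333·2.3 = 4.32756.
E[X²] = 0.5·40.71 + 0.416667·19.0473 + 0.0833333·7.59 = 28.9239.
Var(X) = E[X²] − (E[X])² = 28.9239 − 18.7278 = 10.1961.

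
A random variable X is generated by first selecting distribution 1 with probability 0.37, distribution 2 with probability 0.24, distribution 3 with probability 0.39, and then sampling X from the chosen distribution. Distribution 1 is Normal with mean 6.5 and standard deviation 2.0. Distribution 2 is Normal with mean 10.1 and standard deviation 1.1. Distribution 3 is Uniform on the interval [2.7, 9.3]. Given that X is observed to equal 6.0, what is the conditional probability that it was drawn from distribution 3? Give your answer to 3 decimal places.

0.452

Likelihoods f(6.0 | ·): 1: 0.193334; 2: 0.000348968; 3: 0.151515.
Posterior ∝ prior × likelihood. Numerator for 3: 0.39·0.151515 = 0.0590909.
Normalizing constant: 0.37·0.193334 + 0.24·0.000348968 + 0.39·0.151515 = 0.130708.
P(3 | observation) = 0.0590909 / 0.130708 = 0.452082.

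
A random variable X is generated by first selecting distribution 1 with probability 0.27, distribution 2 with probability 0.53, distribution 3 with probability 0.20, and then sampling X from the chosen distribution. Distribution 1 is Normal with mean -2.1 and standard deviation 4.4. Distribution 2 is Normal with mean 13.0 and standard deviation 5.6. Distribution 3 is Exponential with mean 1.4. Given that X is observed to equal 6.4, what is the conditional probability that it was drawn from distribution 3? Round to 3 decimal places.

Likelihoods f(6.4 | ·): 1: 0.0140308; 2: 0.0355711; 3: 0.00738798.
Posterior ∝ prior × likelihood. Numerator for 3: 0.2·0.00738798 = 0.0014776.
Normalizing constant: 0.27·0.0140308 + 0.53·0.0355711 + 0.2·0.00738798 = 0.0241186.
P(3 | observation) = 0.0014776 / 0.0241186 = 0.0612637.

0.061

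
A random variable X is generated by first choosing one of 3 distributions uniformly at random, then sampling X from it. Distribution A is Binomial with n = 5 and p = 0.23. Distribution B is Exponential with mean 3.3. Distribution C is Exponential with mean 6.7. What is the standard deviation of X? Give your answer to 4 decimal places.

Per component, A: μ=1.15, E[X²]=2.208; B: μ=3.3, E[X²]=21.78; C: μ=6.7, E[X²]=89.78.
E[X] = 0.333333·1.15 + 0.333333·3.3 + 0.333333·6.7 = 3.71667.
E[X²] = 0.333333·2.208 + 0.333333·21.78 + 0.333333·89.78 = 37.9227.
Var(X) = E[X²] − (E[X])² = 37.9227 − 13.8136 = 24.1091.
SD(X) = √24.1091 = 4.9101.

4.9101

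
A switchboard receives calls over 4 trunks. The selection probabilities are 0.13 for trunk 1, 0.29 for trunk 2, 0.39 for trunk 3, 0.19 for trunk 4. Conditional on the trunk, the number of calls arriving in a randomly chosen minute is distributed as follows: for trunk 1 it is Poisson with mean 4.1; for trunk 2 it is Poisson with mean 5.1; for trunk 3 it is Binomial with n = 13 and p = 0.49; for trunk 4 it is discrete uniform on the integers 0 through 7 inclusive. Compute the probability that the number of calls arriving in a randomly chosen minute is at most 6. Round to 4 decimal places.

0.7037

Conditional on each trunk, P(X ≤ 6): 1: 0.878648; 2: 0.74742; 3: 0.529303; 4: 0.875.
By total probability, P(X ≤ 6) = 0.13·0.878648 + 0.29·0.74742 + 0.39·0.529303 + 0.19·0.875 = 0.703654.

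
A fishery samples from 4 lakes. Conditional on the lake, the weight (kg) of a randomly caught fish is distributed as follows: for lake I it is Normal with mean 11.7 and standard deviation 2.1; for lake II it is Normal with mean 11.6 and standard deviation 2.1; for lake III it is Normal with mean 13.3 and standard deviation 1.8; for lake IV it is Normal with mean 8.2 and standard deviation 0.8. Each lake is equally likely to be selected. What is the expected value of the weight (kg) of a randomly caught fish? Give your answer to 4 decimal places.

11.2000

Component means — I: 11.7; II: 11.6; III: 13.3; IV: 8.2.
E[X] = 0.25·11.7 + 0.25·11.6 + 0.25·13.3 + 0.25·8.2 = 11.2.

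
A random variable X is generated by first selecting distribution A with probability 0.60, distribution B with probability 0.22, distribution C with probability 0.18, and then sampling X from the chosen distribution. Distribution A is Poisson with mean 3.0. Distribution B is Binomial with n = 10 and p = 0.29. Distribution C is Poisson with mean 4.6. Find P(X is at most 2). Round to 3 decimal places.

Conditional on each component, P(X ≤ 2): A: 0.42319; B: 0.409899; C: 0.162639.
By total probability, P(X ≤ 2) = 0.6·0.42319 + 0.22·0.409899 + 0.18·0.162639 = 0.373367.

0.373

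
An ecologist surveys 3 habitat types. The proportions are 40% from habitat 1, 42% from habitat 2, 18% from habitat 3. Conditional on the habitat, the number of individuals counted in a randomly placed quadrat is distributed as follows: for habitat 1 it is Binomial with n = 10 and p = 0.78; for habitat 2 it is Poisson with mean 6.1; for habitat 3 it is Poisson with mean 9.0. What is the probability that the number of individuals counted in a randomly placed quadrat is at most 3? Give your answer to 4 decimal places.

0.0643

Conditional on each habitat, P(X ≤ 3): 1: 0.00158036; 2: 0.142501; 3: 0.0212265.
By total probability, P(X ≤ 3) = 0.4·0.00158036 + 0.42·0.142501 + 0.18·0.0212265 = 0.0643033.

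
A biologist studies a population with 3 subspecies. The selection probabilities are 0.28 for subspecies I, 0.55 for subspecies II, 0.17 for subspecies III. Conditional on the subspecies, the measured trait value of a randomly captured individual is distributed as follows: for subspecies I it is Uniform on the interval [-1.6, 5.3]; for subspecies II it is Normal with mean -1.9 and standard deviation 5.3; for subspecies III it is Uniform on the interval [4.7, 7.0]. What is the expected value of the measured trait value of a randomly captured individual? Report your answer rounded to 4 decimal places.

Component means — I: 1.85; II: -1.9; III: 5.85.
E[X] = 0.28·1.85 + 0.55·-1.9 + 0.17·5.85 = 0.4675.

0.4675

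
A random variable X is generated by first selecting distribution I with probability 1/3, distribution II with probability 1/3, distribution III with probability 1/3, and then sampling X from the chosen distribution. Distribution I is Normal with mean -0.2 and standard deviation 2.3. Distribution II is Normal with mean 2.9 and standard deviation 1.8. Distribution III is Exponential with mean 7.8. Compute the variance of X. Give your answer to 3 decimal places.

33.970

Per component, I: μ=-0.2, E[X²]=5.33; II: μ=2.9, E[X²]=11.65; III: μ=7.8, E[X²]=121.68.
E[X] = 0.333333·-0.2 + 0.333333·2.9 + 0.333333·7.8 = 3.5.
E[X²] = 0.333333·5.33 + 0.333333·11.65 + 0.333333·121.68 = 46.22.
Var(X) = E[X²] − (E[X])² = 46.22 − 12.25 = 33.97.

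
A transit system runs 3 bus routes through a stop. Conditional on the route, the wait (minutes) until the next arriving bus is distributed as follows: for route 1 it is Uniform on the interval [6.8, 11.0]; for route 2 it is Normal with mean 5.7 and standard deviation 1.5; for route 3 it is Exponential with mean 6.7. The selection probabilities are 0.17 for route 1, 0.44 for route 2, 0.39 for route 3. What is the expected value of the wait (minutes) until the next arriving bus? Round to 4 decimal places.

Component means — 1: 8.9; 2: 5.7; 3: 6.7.
E[X] = 0.17·8.9 + 0.44·5.7 + 0.39·6.7 = 6.634.

6.6340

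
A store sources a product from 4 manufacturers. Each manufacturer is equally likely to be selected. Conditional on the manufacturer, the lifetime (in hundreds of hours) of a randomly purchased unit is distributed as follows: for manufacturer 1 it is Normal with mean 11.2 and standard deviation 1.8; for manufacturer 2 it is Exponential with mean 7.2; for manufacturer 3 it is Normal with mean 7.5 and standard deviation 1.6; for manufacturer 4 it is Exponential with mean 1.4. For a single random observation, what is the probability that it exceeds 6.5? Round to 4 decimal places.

Conditional on each manufacturer, P(X > 6.5): 1: 0.995488; 2: 0.405442; 3: 0.734014; 4: 0.00963014.
By total probability, P(X > 6.5) = 0.25·0.995488 + 0.25·0.405442 + 0.25·0.734014 + 0.25·0.00963014 = 0.536144.

0.5361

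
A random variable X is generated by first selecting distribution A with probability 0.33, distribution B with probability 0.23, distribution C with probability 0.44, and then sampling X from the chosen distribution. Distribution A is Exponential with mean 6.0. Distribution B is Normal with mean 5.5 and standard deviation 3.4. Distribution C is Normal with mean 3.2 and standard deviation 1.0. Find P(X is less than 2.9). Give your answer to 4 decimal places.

0.3457

Conditional on each component, P(X < 2.9): A: 0.383276; B: 0.222223; C: 0.382089.
By total probability, P(X < 2.9) = 0.33·0.383276 + 0.23·0.222223 + 0.44·0.382089 = 0.345711.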